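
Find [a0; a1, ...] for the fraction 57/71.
[0; 1, 4, 14]

Euclidean algorithm steps:
57 = 0 × 71 + 57
71 = 1 × 57 + 14
57 = 4 × 14 + 1
14 = 14 × 1 + 0
Continued fraction: [0; 1, 4, 14]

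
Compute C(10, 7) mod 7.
1

Using Lucas' theorem:
Write n=10 and k=7 in base 7:
n in base 7: [1, 3]
k in base 7: [1, 0]
C(10,7) mod 7 = ∏ C(n_i, k_i) mod 7
Digit binomials (mod 7): C(1,1) = 1; C(3,0) = 1
Product: 1 × 1 = 1 ≡ 1 (mod 7)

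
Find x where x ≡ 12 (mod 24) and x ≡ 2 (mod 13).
132

Using Chinese Remainder Theorem:
M = 24 × 13 = 312
M1 = 13, M2 = 24
y1 = 13^(-1) mod 24 = 13
y2 = 24^(-1) mod 13 = 6
x = (12×13×13 + 2×24×6) mod 312 = 132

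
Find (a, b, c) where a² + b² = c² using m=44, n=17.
(1647, 1496, 2225)

Euclid's formula: a = m² - n², b = 2mn, c = m² + n²
m = 44, n = 17
a = 44² - 17² = 1936 - 289 = 1647
b = 2 × 44 × 17 = 1496
c = 44² + 17² = 1936 + 289 = 2225
Verification: 1647² + 1496² = 2712609 + 2238016 = 4950625 = 2225² ✓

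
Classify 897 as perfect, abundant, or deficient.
deficient

Proper divisors of 897: sum = 1 + 3 + 13 + 23 + 39 + 69 + 299 = 447
Since 447 < 897, 897 is deficient.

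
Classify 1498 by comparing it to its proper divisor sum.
deficient

Proper divisors of 1498: sum = 1 + 2 + 7 + 14 + 107 + 214 + 749 = 1094
Since 1094 < 1498, 1498 is deficient.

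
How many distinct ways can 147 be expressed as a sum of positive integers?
30388671978

p(n) counts ways to write n as a sum of positive integers (order ignored).
Euler's pentagonal recurrence: p(k) = p(k-1) + p(k-2) - p(k-5) - p(k-7) + p(k-12) + p(k-15) - ... (offsets j(3j∓1)/2, signs ++--, p(0)=1, p(<0)=0).
DP table for k = 0..146: p(0)=1, p(1)=1, p(2)=2, p(3)=3, p(4)=5, p(5)=7, p(6)=11, p(7)=15, p(8)=22, p(9)=30, p(10)=42, p(11)=56, p(12)=77, p(13)=101, p(14)=135, p(15)=176, p(16)=231, p(17)=297, p(18)=385, p(19)=490, p(20)=627, p(21)=792, p(22)=1002, p(23)=1255, p(24)=1575, p(25)=1958, p(26)=2436, p(27)=3010, p(28)=3718, p(29)=4565, p(30)=5604, p(31)=6842, p(32)=8349, p(33)=10143, p(34)=12310, p(35)=14883, p(36)=17977, p(37)=21637, p(38)=26015, p(39)=31185, p(40)=37338, p(41)=44583, p(42)=53174, p(43)=63261, p(44)=75175, p(45)=89134, p(46)=105558, p(47)=124754, p(48)=147273, p(49)=173525, p(50)=204226, p(51)=239943, p(52)=281589, p(53)=329931, p(54)=386155, p(55)=451276, p(56)=526823, p(57)=614154, p(58)=715220, p(59)=831820, p(60)=966467, p(61)=1121505, p(62)=1300156, p(63)=1505499, p(64)=1741630, p(65)=2012558, p(66)=2323520, p(67)=2679689, p(68)=3087735, p(69)=3554345, p(70)=4087968, p(71)=4697205, p(72)=5392783, p(73)=6185689, p(74)=7089500, p(75)=8118264, p(76)=9289091, p(77)=10619863, p(78)=12132164, p(79)=13848650, p(80)=15796476, p(81)=18004327, p(82)=20506255, p(83)=23338469, p(84)=26543660, p(85)=30167357, p(86)=34262962, p(87)=38887673, p(88)=44108109, p(89)=49995925, p(90)=56634173, p(91)=64112359, p(92)=72533807, p(93)=82010177, p(94)=92669720, p(95)=104651419, p(96)=118114304, p(97)=133230930, p(98)=150198136, p(99)=169229875, p(100)=190569292, p(101)=214481126, p(102)=241265379, p(103)=271248950, p(104)=304801365, p(105)=342325709, p(106)=384276336, p(107)=431149389, p(108)=483502844, p(109)=541946240, p(110)=607163746, p(111)=679903203, p(112)=761002156, p(113)=851376628, p(114)=952050665, p(115)=1064144451, p(116)=1188908248, p(117)=1327710076, p(118)=1482074143, p(119)=1653668665, p(120)=1844349560, p(121)=2056148051, p(122)=2291320912, p(123)=2552338241, p(124)=2841940500, p(125)=3163127352, p(126)=3519222692, p(127)=3913864295, p(128)=4351078600, p(129)=4835271870, p(130)=5371315400, p(131)=5964539504, p(132)=6620830889, p(133)=7346629512, p(134)=8149040695, p(135)=9035836076, p(136)=10015581680, p(137)=11097645016, p(138)=12292341831, p(139)=13610949895, p(140)=15065878135, p(141)=16670689208, p(142)=18440293320, p(143)=20390982757, p(144)=22540654445, p(145)=24908858009, p(146)=27517052599.
Final step: p(147) = p(146) + p(145) - p(142) - p(140) + p(135) + p(132) - p(125) - p(121) + p(112) + p(107) - p(96) - p(90) + p(77) + p(70) - p(55) - p(47) + p(30) + p(21) - p(2)
= 27517052599 + 24908858009 - 18440293320 - 15065878135 + 9035836076 + 6620830889 - 3163127352 - 2056148051 + 761002156 + 431149389 - 118114304 - 56634173 + 10619863 + 4087968 - 451276 - 124754 + 5604 + 792 - 2
= 30388671978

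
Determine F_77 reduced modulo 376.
45

Matrix identity: Q^n = [[F_(n+1), F_n], [F_n, F_(n-1)]] with Q = [[1,1],[1,0]].
n = 77 = 1001101₂. Square-and-multiply, entries mod 376:
Q^1 = [[1,1],[1,0]]
Q^2 = (Q^1)² = [[2,1],[1,1]]
Q^4 = (Q^2)² = [[5,3],[3,2]]
Q^9 = (Q^4)²·Q = [[55,34],[34,21]]
Q^19 = (Q^9)²·Q = [[373,45],[45,328]]
Q^38 = (Q^19)² = [[154,337],[337,193]]
Q^77 = (Q^38)²·Q = [[48,45],[45,3]]
F_77 mod 376 = Q^77[0][1] = 45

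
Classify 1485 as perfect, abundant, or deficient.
deficient

Proper divisors of 1485: sum = 1 + 3 + 5 + 9 + 11 + 15 + 27 + 33 + 45 + 55 + 99 + 135 + 165 + 297 + 495 = 1395
Since 1395 < 1485, 1485 is deficient.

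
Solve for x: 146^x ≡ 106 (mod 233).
43

Baby-step giant-step with step n = ⌈√233⌉ = 16.
Baby steps 146^j mod 233 (j:value) for j=0..15: 0:1, 1:146, 2:113, 3:188, 4:187, 5:41, 6:161, 7:206, 8:19, 9:211, 10:50, 11:77, 12:58, 13:80, 14:30, 15:186.
Giant-step multiplier: 146^(-16) ≡ 146^(232-16) = 146^216 ≡ 71 (mod 233).
Giant steps γ_i = 106·71^i mod 233: γ_0=106, γ_1=70, γ_2=77 (in table at j=11).
x = i·n + j = 2·16 + 11 = 43.
Check: 146^43 ≡ 106 (mod 233).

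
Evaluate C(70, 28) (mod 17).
0

Using Lucas' theorem:
Write n=70 and k=28 in base 17:
n in base 17: [4, 2]
k in base 17: [1, 11]
C(70,28) mod 17 = ∏ C(n_i, k_i) mod 17
Digit binomials (mod 17): C(4,1) = 4; C(2,11) = 0 (k_i > n_i)
Product: 4 × 0 = 0 ≡ 0 (mod 17)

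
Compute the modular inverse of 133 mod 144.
13

gcd(133, 144) = 1, so the inverse exists.
Extended Euclidean algorithm on (144, 133):
144 = 1 × 133 + 11  ⟹  11 = (1)·144 + (-1)·133
133 = 12 × 11 + 1  ⟹  1 = (-12)·144 + (13)·133
So (13)·133 ≡ 1 (mod 144), i.e. 133^(-1) ≡ 13 (mod 144).
Check: 133 × 13 = 1729 ≡ 1 (mod 144)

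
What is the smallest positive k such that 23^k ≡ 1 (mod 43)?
21

43 is prime, so ord(23) divides φ(43) = 42.
Divisors of 42: 1, 2, 3, 6, 7, 14, 21, 42.
Repeated squaring: 23^1 ≡ 23, 23^2 ≡ 13, 23^4 ≡ 40, 23^8 ≡ 9, 23^16 ≡ 38, 23^32 ≡ 25 (mod 43).
Test 23^d mod 43 for each divisor d in increasing order:
23^1 ≡ 23
23^2 ≡ 13
23^3 = 23^2·23^1 ≡ 41
23^6 = 23^4·23^2 ≡ 4
23^7 = 23^4·23^2·23^1 ≡ 6
23^14 = 23^8·23^4·23^2 ≡ 36
23^21 = 23^16·23^4·23^1 ≡ 1  ← first divisor giving 1
The order is 21.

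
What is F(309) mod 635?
549

Matrix identity: Q^n = [[F_(n+1), F_n], [F_n, F_(n-1)]] with Q = [[1,1],[1,0]].
n = 309 = 100110101₂. Square-and-multiply, entries mod 635:
Q^1 = [[1,1],[1,0]]
Q^2 = (Q^1)² = [[2,1],[1,1]]
Q^4 = (Q^2)² = [[5,3],[3,2]]
Q^9 = (Q^4)²·Q = [[55,34],[34,21]]
Q^19 = (Q^9)²·Q = [[415,371],[371,44]]
Q^38 = (Q^19)² = [[621,109],[109,512]]
Q^77 = (Q^38)²·Q = [[319,12],[12,307]]
Q^154 = (Q^77)² = [[305,527],[527,413]]
Q^309 = (Q^154)²·Q = [[475,549],[549,561]]
F_309 mod 635 = Q^309[0][1] = 549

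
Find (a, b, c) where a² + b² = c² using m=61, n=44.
(1785, 5368, 5657)

Euclid's formula: a = m² - n², b = 2mn, c = m² + n²
m = 61, n = 44
a = 61² - 44² = 3721 - 1936 = 1785
b = 2 × 61 × 44 = 5368
c = 61² + 44² = 3721 + 1936 = 5657
Verification: 1785² + 5368² = 3186225 + 28815424 = 32001649 = 5657² ✓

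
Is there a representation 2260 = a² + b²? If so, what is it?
12² + 46² (a=12, b=46)

Factorization: 2260 = 2^2 × 5 × 113
By Fermat: n is sum of two squares iff every prime p ≡ 3 (mod 4) appears to even power.
All primes ≡ 3 (mod 4) appear to even power.
Search a = 0, 1, 2, … for 2260 - a² a perfect square: first hit at a = 12: 2260 - 144 = 2116 = 46².
2260 = 12² + 46² = 144 + 2116 ✓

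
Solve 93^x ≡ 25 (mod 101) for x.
16

Baby-step giant-step with step n = ⌈√101⌉ = 11.
Baby steps 93^j mod 101 (j:value) for j=0..10: 0:1, 1:93, 2:64, 3:94, 4:56, 5:57, 6:49, 7:12, 8:5, 9:61, 10:17.
Giant-step multiplier: 93^(-11) ≡ 93^(100-11) = 93^89 ≡ 75 (mod 101).
Giant steps γ_i = 25·75^i mod 101: γ_0=25, γ_1=57 (in table at j=5).
x = i·n + j = 1·11 + 5 = 16.
Check: 93^16 ≡ 25 (mod 101).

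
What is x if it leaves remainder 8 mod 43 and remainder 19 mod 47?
395

Using Chinese Remainder Theorem:
M = 43 × 47 = 2021
M1 = 47, M2 = 43
y1 = 47^(-1) mod 43 = 11
y2 = 43^(-1) mod 47 = 35
x = (8×47×11 + 19×43×35) mod 2021 = 395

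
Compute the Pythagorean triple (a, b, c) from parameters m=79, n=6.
(6205, 948, 6277)

Euclid's formula: a = m² - n², b = 2mn, c = m² + n²
m = 79, n = 6
a = 79² - 6² = 6241 - 36 = 6205
b = 2 × 79 × 6 = 948
c = 79² + 6² = 6241 + 36 = 6277
Verification: 6205² + 948² = 38502025 + 898704 = 39400729 = 6277² ✓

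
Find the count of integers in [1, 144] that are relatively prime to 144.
48

144 = 2^4 × 3^2
φ(n) = n × ∏(1 - 1/p) for each prime p dividing n
φ(144) = 144 × (1 - 1/2) × (1 - 1/3) = 48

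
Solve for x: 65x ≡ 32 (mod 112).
x ≡ 16 (mod 112)

gcd(65, 112) = 1, which divides 32, so solutions exist.
Find 65^(-1) mod 112 by the extended Euclidean algorithm:
112 = 1 × 65 + 47  ⟹  47 = (1)·112 + (-1)·65
65 = 1 × 47 + 18  ⟹  18 = (-1)·112 + (2)·65
47 = 2 × 18 + 11  ⟹  11 = (3)·112 + (-5)·65
18 = 1 × 11 + 7  ⟹  7 = (-4)·112 + (7)·65
11 = 1 × 7 + 4  ⟹  4 = (7)·112 + (-12)·65
7 = 1 × 4 + 3  ⟹  3 = (-11)·112 + (19)·65
4 = 1 × 3 + 1  ⟹  1 = (18)·112 + (-31)·65
So (-31)·65 ≡ 1 (mod 112), i.e. 65^(-1) ≡ -31 ≡ 81 (mod 112).
x ≡ 81 × 32 = 2592 ≡ 16 (mod 112).
Check: 65 × 16 = 1040 ≡ 32 (mod 112).
Unique solution: x ≡ 16 (mod 112)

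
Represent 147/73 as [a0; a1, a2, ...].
[2; 73]

Euclidean algorithm steps:
147 = 2 × 73 + 1
73 = 73 × 1 + 0
Continued fraction: [2; 73]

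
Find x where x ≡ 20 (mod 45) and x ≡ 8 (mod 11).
470

Using Chinese Remainder Theorem:
M = 45 × 11 = 495
M1 = 11, M2 = 45
y1 = 11^(-1) mod 45 = 41
y2 = 45^(-1) mod 11 = 1
x = (20×11×41 + 8×45×1) mod 495 = 470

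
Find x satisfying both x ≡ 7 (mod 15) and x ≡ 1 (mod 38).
457

Using Chinese Remainder Theorem:
M = 15 × 38 = 570
M1 = 38, M2 = 15
y1 = 38^(-1) mod 15 = 2
y2 = 15^(-1) mod 38 = 33
x = (7×38×2 + 1×15×33) mod 570 = 457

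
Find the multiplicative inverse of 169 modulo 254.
251

gcd(169, 254) = 1, so the inverse exists.
Extended Euclidean algorithm on (254, 169):
254 = 1 × 169 + 85  ⟹  85 = (1)·254 + (-1)·169
169 = 1 × 85 + 84  ⟹  84 = (-1)·254 + (2)·169
85 = 1 × 84 + 1  ⟹  1 = (2)·254 + (-3)·169
So (-3)·169 ≡ 1 (mod 254), i.e. 169^(-1) ≡ -3 ≡ 251 (mod 254).
Check: 169 × 251 = 42419 ≡ 1 (mod 254)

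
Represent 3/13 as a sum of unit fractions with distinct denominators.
1/5 + 1/33 + 1/2145

Greedy algorithm:
3/13: ceiling(13/3) = 5, use 1/5
2/65: ceiling(65/2) = 33, use 1/33
1/2145: ceiling(2145/1) = 2145, use 1/2145
Result: 3/13 = 1/5 + 1/33 + 1/2145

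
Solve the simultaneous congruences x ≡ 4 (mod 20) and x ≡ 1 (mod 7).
64

Using Chinese Remainder Theorem:
M = 20 × 7 = 140
M1 = 7, M2 = 20
y1 = 7^(-1) mod 20 = 3
y2 = 20^(-1) mod 7 = 6
x = (4×7×3 + 1×20×6) mod 140 = 64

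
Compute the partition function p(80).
15796476

p(n) counts ways to write n as a sum of positive integers (order ignored).
Euler's pentagonal recurrence: p(k) = p(k-1) + p(k-2) - p(k-5) - p(k-7) + p(k-12) + p(k-15) - ... (offsets j(3j∓1)/2, signs ++--, p(0)=1, p(<0)=0).
DP table for k = 0..79: p(0)=1, p(1)=1, p(2)=2, p(3)=3, p(4)=5, p(5)=7, p(6)=11, p(7)=15, p(8)=22, p(9)=30, p(10)=42, p(11)=56, p(12)=77, p(13)=101, p(14)=135, p(15)=176, p(16)=231, p(17)=297, p(18)=385, p(19)=490, p(20)=627, p(21)=792, p(22)=1002, p(23)=1255, p(24)=1575, p(25)=1958, p(26)=2436, p(27)=3010, p(28)=3718, p(29)=4565, p(30)=5604, p(31)=6842, p(32)=8349, p(33)=10143, p(34)=12310, p(35)=14883, p(36)=17977, p(37)=21637, p(38)=26015, p(39)=31185, p(40)=37338, p(41)=44583, p(42)=53174, p(43)=63261, p(44)=75175, p(45)=89134, p(46)=105558, p(47)=124754, p(48)=147273, p(49)=173525, p(50)=204226, p(51)=239943, p(52)=281589, p(53)=329931, p(54)=386155, p(55)=451276, p(56)=526823, p(57)=614154, p(58)=715220, p(59)=831820, p(60)=966467, p(61)=1121505, p(62)=1300156, p(63)=1505499, p(64)=1741630, p(65)=2012558, p(66)=2323520, p(67)=2679689, p(68)=3087735, p(69)=3554345, p(70)=4087968, p(71)=4697205, p(72)=5392783, p(73)=6185689, p(74)=7089500, p(75)=8118264, p(76)=9289091, p(77)=10619863, p(78)=12132164, p(79)=13848650.
Final step: p(80) = p(79) + p(78) - p(75) - p(73) + p(68) + p(65) - p(58) - p(54) + p(45) + p(40) - p(29) - p(23) + p(10) + p(3)
= 13848650 + 12132164 - 8118264 - 6185689 + 3087735 + 2012558 - 715220 - 386155 + 89134 + 37338 - 4565 - 1255 + 42 + 3
= 15796476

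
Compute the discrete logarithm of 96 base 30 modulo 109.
17

Baby-step giant-step with step n = ⌈√109⌉ = 11.
Baby steps 30^j mod 109 (j:value) for j=0..10: 0:1, 1:30, 2:28, 3:77, 4:21, 5:85, 6:43, 7:91, 8:5, 9:41, 10:31.
Giant-step multiplier: 30^(-11) ≡ 30^(108-11) = 30^97 ≡ 47 (mod 109).
Giant steps γ_i = 96·47^i mod 109: γ_0=96, γ_1=43 (in table at j=6).
x = i·n + j = 1·11 + 6 = 17.
Check: 30^17 ≡ 96 (mod 109).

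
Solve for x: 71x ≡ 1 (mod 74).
49

gcd(71, 74) = 1, so the inverse exists.
Extended Euclidean algorithm on (74, 71):
74 = 1 × 71 + 3  ⟹  3 = (1)·74 + (-1)·71
71 = 23 × 3 + 2  ⟹  2 = (-23)·74 + (24)·71
3 = 1 × 2 + 1  ⟹  1 = (24)·74 + (-25)·71
So (-25)·71 ≡ 1 (mod 74), i.e. 71^(-1) ≡ -25 ≡ 49 (mod 74).
Check: 71 × 49 = 3479 ≡ 1 (mod 74)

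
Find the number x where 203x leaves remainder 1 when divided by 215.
197

gcd(203, 215) = 1, so the inverse exists.
Extended Euclidean algorithm on (215, 203):
215 = 1 × 203 + 12  ⟹  12 = (1)·215 + (-1)·203
203 = 16 × 12 + 11  ⟹  11 = (-16)·215 + (17)·203
12 = 1 × 11 + 1  ⟹  1 = (17)·215 + (-18)·203
So (-18)·203 ≡ 1 (mod 215), i.e. 203^(-1) ≡ -18 ≡ 197 (mod 215).
Check: 203 × 197 = 39991 ≡ 1 (mod 215)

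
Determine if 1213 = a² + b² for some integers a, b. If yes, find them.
22² + 27² (a=22, b=27)

Factorization: 1213 = 1213
By Fermat: n is sum of two squares iff every prime p ≡ 3 (mod 4) appears to even power.
All primes ≡ 3 (mod 4) appear to even power.
Search a = 0, 1, 2, … for 1213 - a² a perfect square: first hit at a = 22: 1213 - 484 = 729 = 27².
1213 = 22² + 27² = 484 + 729 ✓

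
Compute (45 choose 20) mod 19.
14

Using Lucas' theorem:
Write n=45 and k=20 in base 19:
n in base 19: [2, 7]
k in base 19: [1, 1]
C(45,20) mod 19 = ∏ C(n_i, k_i) mod 19
Digit binomials (mod 19): C(2,1) = 2; C(7,1) = 7
Product: 2 × 7 = 14 ≡ 14 (mod 19)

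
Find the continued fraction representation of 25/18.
[1; 2, 1, 1, 3]

Euclidean algorithm steps:
25 = 1 × 18 + 7
18 = 2 × 7 + 4
7 = 1 × 4 + 3
4 = 1 × 3 + 1
3 = 3 × 1 + 0
Continued fraction: [1; 2, 1, 1, 3]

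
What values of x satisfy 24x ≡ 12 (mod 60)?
x ≡ 3 (mod 5)

gcd(24, 60) = 12, which divides 12, so solutions exist.
Divide through by 12: 2x ≡ 1 (mod 5).
Find 2^(-1) mod 5 by the extended Euclidean algorithm:
5 = 2 × 2 + 1  ⟹  1 = (1)·5 + (-2)·2
So (-2)·2 ≡ 1 (mod 5), i.e. 2^(-1) ≡ -2 ≡ 3 (mod 5).
x ≡ 3 × 1 = 3 ≡ 3 (mod 5).
Check: 24 × 3 = 72 ≡ 12 (mod 60).
x ≡ 3 (mod 5), giving 12 solutions mod 60.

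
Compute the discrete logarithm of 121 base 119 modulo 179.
64

Baby-step giant-step with step n = ⌈√179⌉ = 14.
Baby steps 119^j mod 179 (j:value) for j=0..13: 0:1, 1:119, 2:20, 3:53, 4:42, 5:165, 6:124, 7:78, 8:153, 9:128, 10:17, 11:54, 12:161, 13:6.
Giant-step multiplier: 119^(-14) ≡ 119^(178-14) = 119^164 ≡ 89 (mod 179).
Giant steps γ_i = 121·89^i mod 179: γ_0=121, γ_1=29, γ_2=75, γ_3=52, γ_4=153 (in table at j=8).
x = i·n + j = 4·14 + 8 = 64.
Check: 119^64 ≡ 121 (mod 179).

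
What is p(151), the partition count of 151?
45060624582

p(n) counts ways to write n as a sum of positive integers (order ignored).
Euler's pentagonal recurrence: p(k) = p(k-1) + p(k-2) - p(k-5) - p(k-7) + p(k-12) + p(k-15) - ... (offsets j(3j∓1)/2, signs ++--, p(0)=1, p(<0)=0).
DP table for k = 0..150: p(0)=1, p(1)=1, p(2)=2, p(3)=3, p(4)=5, p(5)=7, p(6)=11, p(7)=15, p(8)=22, p(9)=30, p(10)=42, p(11)=56, p(12)=77, p(13)=101, p(14)=135, p(15)=176, p(16)=231, p(17)=297, p(18)=385, p(19)=490, p(20)=627, p(21)=792, p(22)=1002, p(23)=1255, p(24)=1575, p(25)=1958, p(26)=2436, p(27)=3010, p(28)=3718, p(29)=4565, p(30)=5604, p(31)=6842, p(32)=8349, p(33)=10143, p(34)=12310, p(35)=14883, p(36)=17977, p(37)=21637, p(38)=26015, p(39)=31185, p(40)=37338, p(41)=44583, p(42)=53174, p(43)=63261, p(44)=75175, p(45)=89134, p(46)=105558, p(47)=124754, p(48)=147273, p(49)=173525, p(50)=204226, p(51)=239943, p(52)=281589, p(53)=329931, p(54)=386155, p(55)=451276, p(56)=526823, p(57)=614154, p(58)=715220, p(59)=831820, p(60)=966467, p(61)=1121505, p(62)=1300156, p(63)=1505499, p(64)=1741630, p(65)=2012558, p(66)=2323520, p(67)=2679689, p(68)=3087735, p(69)=3554345, p(70)=4087968, p(71)=4697205, p(72)=5392783, p(73)=6185689, p(74)=7089500, p(75)=8118264, p(76)=9289091, p(77)=10619863, p(78)=12132164, p(79)=13848650, p(80)=15796476, p(81)=18004327, p(82)=20506255, p(83)=23338469, p(84)=26543660, p(85)=30167357, p(86)=34262962, p(87)=38887673, p(88)=44108109, p(89)=49995925, p(90)=56634173, p(91)=64112359, p(92)=72533807, p(93)=82010177, p(94)=92669720, p(95)=104651419, p(96)=118114304, p(97)=133230930, p(98)=150198136, p(99)=169229875, p(100)=190569292, p(101)=214481126, p(102)=241265379, p(103)=271248950, p(104)=304801365, p(105)=342325709, p(106)=384276336, p(107)=431149389, p(108)=483502844, p(109)=541946240, p(110)=607163746, p(111)=679903203, p(112)=761002156, p(113)=851376628, p(114)=952050665, p(115)=1064144451, p(116)=1188908248, p(117)=1327710076, p(118)=1482074143, p(119)=1653668665, p(120)=1844349560, p(121)=2056148051, p(122)=2291320912, p(123)=2552338241, p(124)=2841940500, p(125)=3163127352, p(126)=3519222692, p(127)=3913864295, p(128)=4351078600, p(129)=4835271870, p(130)=5371315400, p(131)=5964539504, p(132)=6620830889, p(133)=7346629512, p(134)=8149040695, p(135)=9035836076, p(136)=10015581680, p(137)=11097645016, p(138)=12292341831, p(139)=13610949895, p(140)=15065878135, p(141)=16670689208, p(142)=18440293320, p(143)=20390982757, p(144)=22540654445, p(145)=24908858009, p(146)=27517052599, p(147)=30388671978, p(148)=33549419497, p(149)=37027355200, p(150)=40853235313.
Final step: p(151) = p(150) + p(149) - p(146) - p(144) + p(139) + p(136) - p(129) - p(125) + p(116) + p(111) - p(100) - p(94) + p(81) + p(74) - p(59) - p(51) + p(34) + p(25) - p(6)
= 40853235313 + 37027355200 - 27517052599 - 22540654445 + 13610949895 + 10015581680 - 4835271870 - 3163127352 + 1188908248 + 679903203 - 190569292 - 92669720 + 18004327 + 7089500 - 831820 - 239943 + 12310 + 1958 - 11
= 45060624582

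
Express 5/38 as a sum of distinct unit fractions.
1/8 + 1/152

Greedy algorithm:
5/38: ceiling(38/5) = 8, use 1/8
1/152: ceiling(152/1) = 152, use 1/152
Result: 5/38 = 1/8 + 1/152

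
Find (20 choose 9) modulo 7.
2

Using Lucas' theorem:
Write n=20 and k=9 in base 7:
n in base 7: [2, 6]
k in base 7: [1, 2]
C(20,9) mod 7 = ∏ C(n_i, k_i) mod 7
Digit binomials (mod 7): C(2,1) = 2; C(6,2) = 15 ≡ 1
Product: 2 × 1 = 2 ≡ 2 (mod 7)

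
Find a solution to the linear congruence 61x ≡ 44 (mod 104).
x ≡ 28 (mod 104)

gcd(61, 104) = 1, which divides 44, so solutions exist.
Find 61^(-1) mod 104 by the extended Euclidean algorithm:
104 = 1 × 61 + 43  ⟹  43 = (1)·104 + (-1)·61
61 = 1 × 43 + 18  ⟹  18 = (-1)·104 + (2)·61
43 = 2 × 18 + 7  ⟹  7 = (3)·104 + (-5)·61
18 = 2 × 7 + 4  ⟹  4 = (-7)·104 + (12)·61
7 = 1 × 4 + 3  ⟹  3 = (10)·104 + (-17)·61
4 = 1 × 3 + 1  ⟹  1 = (-17)·104 + (29)·61
So (29)·61 ≡ 1 (mod 104), i.e. 61^(-1) ≡ 29 (mod 104).
x ≡ 29 × 44 = 1276 ≡ 28 (mod 104).
Check: 61 × 28 = 1708 ≡ 44 (mod 104).
Unique solution: x ≡ 28 (mod 104)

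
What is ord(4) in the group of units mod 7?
3

7 is prime, so ord(4) divides φ(7) = 6.
Divisors of 6: 1, 2, 3, 6.
Repeated squaring: 4^1 ≡ 4, 4^2 ≡ 2, 4^4 ≡ 4 (mod 7).
Test 4^d mod 7 for each divisor d in increasing order:
4^1 ≡ 4
4^2 ≡ 2
4^3 = 4^2·4^1 ≡ 1  ← first divisor giving 1
The order is 3.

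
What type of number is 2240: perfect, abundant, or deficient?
abundant

Proper divisors of 2240: sum = 1 + 2 + 4 + 5 + 7 + 8 + 10 + 14 + ... + 320 + 448 + 560 + 1120 (27 divisors) = 3856
Since 3856 > 2240, 2240 is abundant.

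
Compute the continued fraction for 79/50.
[1; 1, 1, 2, 1, 1, 1, 2]

Euclidean algorithm steps:
79 = 1 × 50 + 29
50 = 1 × 29 + 21
29 = 1 × 21 + 8
21 = 2 × 8 + 5
8 = 1 × 5 + 3
5 = 1 × 3 + 2
3 = 1 × 2 + 1
2 = 2 × 1 + 0
Continued fraction: [1; 1, 1, 2, 1, 1, 1, 2]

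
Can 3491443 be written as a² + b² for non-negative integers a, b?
Not possible

Factorization: 3491443 = 17 × 59^3
By Fermat: n is sum of two squares iff every prime p ≡ 3 (mod 4) appears to even power.
Prime(s) ≡ 3 (mod 4) with odd exponent: [(59, 3)]
Therefore 3491443 cannot be expressed as a² + b².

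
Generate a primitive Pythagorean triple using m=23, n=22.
(45, 1012, 1013)

Euclid's formula: a = m² - n², b = 2mn, c = m² + n²
m = 23, n = 22
a = 23² - 22² = 529 - 484 = 45
b = 2 × 23 × 22 = 1012
c = 23² + 22² = 529 + 484 = 1013
Verification: 45² + 1012² = 2025 + 1024144 = 1026169 = 1013² ✓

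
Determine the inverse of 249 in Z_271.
234

gcd(249, 271) = 1, so the inverse exists.
Extended Euclidean algorithm on (271, 249):
271 = 1 × 249 + 22  ⟹  22 = (1)·271 + (-1)·249
249 = 11 × 22 + 7  ⟹  7 = (-11)·271 + (12)·249
22 = 3 × 7 + 1  ⟹  1 = (34)·271 + (-37)·249
So (-37)·249 ≡ 1 (mod 271), i.e. 249^(-1) ≡ -37 ≡ 234 (mod 271).
Check: 249 × 234 = 58266 ≡ 1 (mod 271)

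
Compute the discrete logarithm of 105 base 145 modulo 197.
88

Baby-step giant-step with step n = ⌈√197⌉ = 15.
Baby steps 145^j mod 197 (j:value) for j=0..14: 0:1, 1:145, 2:143, 3:50, 4:158, 5:58, 6:136, 7:20, 8:142, 9:102, 10:15, 11:8, 12:175, 13:159, 14:6.
Giant-step multiplier: 145^(-15) ≡ 145^(196-15) = 145^181 ≡ 185 (mod 197).
Giant steps γ_i = 105·185^i mod 197: γ_0=105, γ_1=119, γ_2=148, γ_3=194, γ_4=36, γ_5=159 (in table at j=13).
x = i·n + j = 5·15 + 13 = 88.
Check: 145^88 ≡ 105 (mod 197).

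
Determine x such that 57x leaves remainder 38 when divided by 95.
x ≡ 4 (mod 5)

gcd(57, 95) = 19, which divides 38, so solutions exist.
Divide through by 19: 3x ≡ 2 (mod 5).
Find 3^(-1) mod 5 by the extended Euclidean algorithm:
5 = 1 × 3 + 2  ⟹  2 = (1)·5 + (-1)·3
3 = 1 × 2 + 1  ⟹  1 = (-1)·5 + (2)·3
So (2)·3 ≡ 1 (mod 5), i.e. 3^(-1) ≡ 2 (mod 5).
x ≡ 2 × 2 = 4 ≡ 4 (mod 5).
Check: 57 × 4 = 228 ≡ 38 (mod 95).
x ≡ 4 (mod 5), giving 19 solutions mod 95.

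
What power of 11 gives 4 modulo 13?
2

Baby-step giant-step with step n = ⌈√13⌉ = 4.
Baby steps 11^j mod 13 (j:value) for j=0..3: 0:1, 1:11, 2:4, 3:5.
h = 4 is already in the table at j=2, so x = 2.
Check: 11^2 ≡ 4 (mod 13).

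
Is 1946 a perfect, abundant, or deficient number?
deficient

Proper divisors of 1946: sum = 1 + 2 + 7 + 14 + 139 + 278 + 973 = 1414
Since 1414 < 1946, 1946 is deficient.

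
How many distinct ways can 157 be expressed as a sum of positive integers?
80630964769

p(n) counts ways to write n as a sum of positive integers (order ignored).
Euler's pentagonal recurrence: p(k) = p(k-1) + p(k-2) - p(k-5) - p(k-7) + p(k-12) + p(k-15) - ... (offsets j(3j∓1)/2, signs ++--, p(0)=1, p(<0)=0).
DP table for k = 0..156: p(0)=1, p(1)=1, p(2)=2, p(3)=3, p(4)=5, p(5)=7, p(6)=11, p(7)=15, p(8)=22, p(9)=30, p(10)=42, p(11)=56, p(12)=77, p(13)=101, p(14)=135, p(15)=176, p(16)=231, p(17)=297, p(18)=385, p(19)=490, p(20)=627, p(21)=792, p(22)=1002, p(23)=1255, p(24)=1575, p(25)=1958, p(26)=2436, p(27)=3010, p(28)=3718, p(29)=4565, p(30)=5604, p(31)=6842, p(32)=8349, p(33)=10143, p(34)=12310, p(35)=14883, p(36)=17977, p(37)=21637, p(38)=26015, p(39)=31185, p(40)=37338, p(41)=44583, p(42)=53174, p(43)=63261, p(44)=75175, p(45)=89134, p(46)=105558, p(47)=124754, p(48)=147273, p(49)=173525, p(50)=204226, p(51)=239943, p(52)=281589, p(53)=329931, p(54)=386155, p(55)=451276, p(56)=526823, p(57)=614154, p(58)=715220, p(59)=831820, p(60)=966467, p(61)=1121505, p(62)=1300156, p(63)=1505499, p(64)=1741630, p(65)=2012558, p(66)=2323520, p(67)=2679689, p(68)=3087735, p(69)=3554345, p(70)=4087968, p(71)=4697205, p(72)=5392783, p(73)=6185689, p(74)=7089500, p(75)=8118264, p(76)=9289091, p(77)=10619863, p(78)=12132164, p(79)=13848650, p(80)=15796476, p(81)=18004327, p(82)=20506255, p(83)=23338469, p(84)=26543660, p(85)=30167357, p(86)=34262962, p(87)=38887673, p(88)=44108109, p(89)=49995925, p(90)=56634173, p(91)=64112359, p(92)=72533807, p(93)=82010177, p(94)=92669720, p(95)=104651419, p(96)=118114304, p(97)=133230930, p(98)=150198136, p(99)=169229875, p(100)=190569292, p(101)=214481126, p(102)=241265379, p(103)=271248950, p(104)=304801365, p(105)=342325709, p(106)=384276336, p(107)=431149389, p(108)=483502844, p(109)=541946240, p(110)=607163746, p(111)=679903203, p(112)=761002156, p(113)=851376628, p(114)=952050665, p(115)=1064144451, p(116)=1188908248, p(117)=1327710076, p(118)=1482074143, p(119)=1653668665, p(120)=1844349560, p(121)=2056148051, p(122)=2291320912, p(123)=2552338241, p(124)=2841940500, p(125)=3163127352, p(126)=3519222692, p(127)=3913864295, p(128)=4351078600, p(129)=4835271870, p(130)=5371315400, p(131)=5964539504, p(132)=6620830889, p(133)=7346629512, p(134)=8149040695, p(135)=9035836076, p(136)=10015581680, p(137)=11097645016, p(138)=12292341831, p(139)=13610949895, p(140)=15065878135, p(141)=16670689208, p(142)=18440293320, p(143)=20390982757, p(144)=22540654445, p(145)=24908858009, p(146)=27517052599, p(147)=30388671978, p(148)=33549419497, p(149)=37027355200, p(150)=40853235313, p(151)=45060624582, p(152)=49686288421, p(153)=54770336324, p(154)=60356673280, p(155)=66493182097, p(156)=73232243759.
Final step: p(157) = p(156) + p(155) - p(152) - p(150) + p(145) + p(142) - p(135) - p(131) + p(122) + p(117) - p(106) - p(100) + p(87) + p(80) - p(65) - p(57) + p(40) + p(31) - p(12) - p(2)
= 73232243759 + 66493182097 - 49686288421 - 40853235313 + 24908858009 + 18440293320 - 9035836076 - 5964539504 + 2291320912 + 1327710076 - 384276336 - 190569292 + 38887673 + 15796476 - 2012558 - 614154 + 37338 + 6842 - 77 - 2
= 80630964769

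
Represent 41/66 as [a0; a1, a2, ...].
[0; 1, 1, 1, 1, 1, 3, 2]

Euclidean algorithm steps:
41 = 0 × 66 + 41
66 = 1 × 41 + 25
41 = 1 × 25 + 16
25 = 1 × 16 + 9
16 = 1 × 9 + 7
9 = 1 × 7 + 2
7 = 3 × 2 + 1
2 = 2 × 1 + 0
Continued fraction: [0; 1, 1, 1, 1, 1, 3, 2]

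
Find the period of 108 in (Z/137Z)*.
136

137 is prime, so ord(108) divides φ(137) = 136.
Divisors of 136: 1, 2, 4, 8, 17, 34, 68, 136.
Repeated squaring: 108^1 ≡ 108, 108^2 ≡ 19, 108^4 ≡ 87, 108^8 ≡ 34, 108^16 ≡ 60, 108^32 ≡ 38, 108^64 ≡ 74, 108^128 ≡ 133 (mod 137).
Test 108^d mod 137 for each divisor d in increasing order:
108^1 ≡ 108
108^2 ≡ 19
108^4 ≡ 87
108^8 ≡ 34
108^17 = 108^16·108^1 ≡ 41
108^34 = 108^32·108^2 ≡ 37
108^68 = 108^64·108^4 ≡ 136
108^136 = 108^128·108^8 ≡ 1  ← first divisor giving 1
The order is 136.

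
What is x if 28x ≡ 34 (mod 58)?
x ≡ 24 (mod 29)

gcd(28, 58) = 2, which divides 34, so solutions exist.
Divide through by 2: 14x ≡ 17 (mod 29).
Find 14^(-1) mod 29 by the extended Euclidean algorithm:
29 = 2 × 14 + 1  ⟹  1 = (1)·29 + (-2)·14
So (-2)·14 ≡ 1 (mod 29), i.e. 14^(-1) ≡ -2 ≡ 27 (mod 29).
x ≡ 27 × 17 = 459 ≡ 24 (mod 29).
Check: 28 × 24 = 672 ≡ 34 (mod 58).
x ≡ 24 (mod 29), giving 2 solutions mod 58.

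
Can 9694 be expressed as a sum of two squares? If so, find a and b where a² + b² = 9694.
Not possible

Factorization: 9694 = 2 × 37 × 131
By Fermat: n is sum of two squares iff every prime p ≡ 3 (mod 4) appears to even power.
Prime(s) ≡ 3 (mod 4) with odd exponent: [(131, 1)]
Therefore 9694 cannot be expressed as a² + b².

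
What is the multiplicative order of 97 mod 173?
172

173 is prime, so ord(97) divides φ(173) = 172.
Divisors of 172: 1, 2, 4, 43, 86, 172.
Repeated squaring: 97^1 ≡ 97, 97^2 ≡ 67, 97^4 ≡ 164, 97^8 ≡ 81, 97^16 ≡ 160, 97^32 ≡ 169, 97^64 ≡ 16, 97^128 ≡ 83 (mod 173).
Test 97^d mod 173 for each divisor d in increasing order:
97^1 ≡ 97
97^2 ≡ 67
97^4 ≡ 164
97^43 = 97^32·97^8·97^2·97^1 ≡ 80
97^86 = 97^64·97^16·97^4·97^2 ≡ 172
97^172 = 97^128·97^32·97^8·97^4 ≡ 1  ← first divisor giving 1
The order is 172.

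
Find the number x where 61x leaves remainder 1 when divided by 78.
55

gcd(61, 78) = 1, so the inverse exists.
Extended Euclidean algorithm on (78, 61):
78 = 1 × 61 + 17  ⟹  17 = (1)·78 + (-1)·61
61 = 3 × 17 + 10  ⟹  10 = (-3)·78 + (4)·61
17 = 1 × 10 + 7  ⟹  7 = (4)·78 + (-5)·61
10 = 1 × 7 + 3  ⟹  3 = (-7)·78 + (9)·61
7 = 2 × 3 + 1  ⟹  1 = (18)·78 + (-23)·61
So (-23)·61 ≡ 1 (mod 78), i.e. 61^(-1) ≡ -23 ≡ 55 (mod 78).
Check: 61 × 55 = 3355 ≡ 1 (mod 78)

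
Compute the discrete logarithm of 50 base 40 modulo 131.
47

Baby-step giant-step with step n = ⌈√131⌉ = 12.
Baby steps 40^j mod 131 (j:value) for j=0..11: 0:1, 1:40, 2:28, 3:72, 4:129, 5:51, 6:75, 7:118, 8:4, 9:29, 10:112, 11:26.
Giant-step multiplier: 40^(-12) ≡ 40^(130-12) = 40^118 ≡ 49 (mod 131).
Giant steps γ_i = 50·49^i mod 131: γ_0=50, γ_1=92, γ_2=54, γ_3=26 (in table at j=11).
x = i·n + j = 3·12 + 11 = 47.
Check: 40^47 ≡ 50 (mod 131).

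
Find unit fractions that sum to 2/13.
1/7 + 1/91

Greedy algorithm:
2/13: ceiling(13/2) = 7, use 1/7
1/91: ceiling(91/1) = 91, use 1/91
Result: 2/13 = 1/7 + 1/91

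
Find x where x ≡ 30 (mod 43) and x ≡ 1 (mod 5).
116

Using Chinese Remainder Theorem:
M = 43 × 5 = 215
M1 = 5, M2 = 43
y1 = 5^(-1) mod 43 = 26
y2 = 43^(-1) mod 5 = 2
x = (30×5×26 + 1×43×2) mod 215 = 116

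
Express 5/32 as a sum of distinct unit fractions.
1/7 + 1/75 + 1/16800

Greedy algorithm:
5/32: ceiling(32/5) = 7, use 1/7
3/224: ceiling(224/3) = 75, use 1/75
1/16800: ceiling(16800/1) = 16800, use 1/16800
Result: 5/32 = 1/7 + 1/75 + 1/16800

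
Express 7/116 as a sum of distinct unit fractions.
1/17 + 1/658 + 1/648788

Greedy algorithm:
7/116: ceiling(116/7) = 17, use 1/17
3/1972: ceiling(1972/3) = 658, use 1/658
1/648788: ceiling(648788/1) = 648788, use 1/648788
Result: 7/116 = 1/17 + 1/658 + 1/648788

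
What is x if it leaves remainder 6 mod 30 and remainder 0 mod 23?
276

Using Chinese Remainder Theorem:
M = 30 × 23 = 690
M1 = 23, M2 = 30
y1 = 23^(-1) mod 30 = 17
y2 = 30^(-1) mod 23 = 10
x = (6×23×17 + 0×30×10) mod 690 = 276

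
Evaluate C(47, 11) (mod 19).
0

Using Lucas' theorem:
Write n=47 and k=11 in base 19:
n in base 19: [2, 9]
k in base 19: [0, 11]
C(47,11) mod 19 = ∏ C(n_i, k_i) mod 19
Digit binomials (mod 19): C(2,0) = 1; C(9,11) = 0 (k_i > n_i)
Product: 1 × 0 = 0 ≡ 0 (mod 19)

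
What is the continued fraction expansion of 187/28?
[6; 1, 2, 9]

Euclidean algorithm steps:
187 = 6 × 28 + 19
28 = 1 × 19 + 9
19 = 2 × 9 + 1
9 = 9 × 1 + 0
Continued fraction: [6; 1, 2, 9]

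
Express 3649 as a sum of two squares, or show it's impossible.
7² + 60² (a=7, b=60)

Factorization: 3649 = 41 × 89
By Fermat: n is sum of two squares iff every prime p ≡ 3 (mod 4) appears to even power.
All primes ≡ 3 (mod 4) appear to even power.
Search a = 0, 1, 2, … for 3649 - a² a perfect square: first hit at a = 7: 3649 - 49 = 3600 = 60².
3649 = 7² + 60² = 49 + 3600 ✓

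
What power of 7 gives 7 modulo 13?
1

Baby-step giant-step with step n = ⌈√13⌉ = 4.
Baby steps 7^j mod 13 (j:value) for j=0..3: 0:1, 1:7, 2:10, 3:5.
h = 7 is already in the table at j=1, so x = 1.
Check: 7^1 ≡ 7 (mod 13).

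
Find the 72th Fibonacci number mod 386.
352

Matrix identity: Q^n = [[F_(n+1), F_n], [F_n, F_(n-1)]] with Q = [[1,1],[1,0]].
n = 72 = 1001000₂. Square-and-multiply, entries mod 386:
Q^1 = [[1,1],[1,0]]
Q^2 = (Q^1)² = [[2,1],[1,1]]
Q^4 = (Q^2)² = [[5,3],[3,2]]
Q^9 = (Q^4)²·Q = [[55,34],[34,21]]
Q^18 = (Q^9)² = [[321,268],[268,53]]
Q^36 = (Q^18)² = [[7,258],[258,135]]
Q^72 = (Q^36)² = [[221,352],[352,255]]
F_72 mod 386 = Q^72[0][1] = 352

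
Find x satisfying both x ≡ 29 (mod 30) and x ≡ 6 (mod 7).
209

Using Chinese Remainder Theorem:
M = 30 × 7 = 210
M1 = 7, M2 = 30
y1 = 7^(-1) mod 30 = 13
y2 = 30^(-1) mod 7 = 4
x = (29×7×13 + 6×30×4) mod 210 = 209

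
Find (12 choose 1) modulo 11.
1

Using Lucas' theorem:
Write n=12 and k=1 in base 11:
n in base 11: [1, 1]
k in base 11: [0, 1]
C(12,1) mod 11 = ∏ C(n_i, k_i) mod 11
Digit binomials (mod 11): C(1,0) = 1; C(1,1) = 1
Product: 1 × 1 = 1 ≡ 1 (mod 11)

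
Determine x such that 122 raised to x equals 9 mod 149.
50

Baby-step giant-step with step n = ⌈√149⌉ = 13.
Baby steps 122^j mod 149 (j:value) for j=0..12: 0:1, 1:122, 2:133, 3:134, 4:107, 5:91, 6:76, 7:34, 8:125, 9:52, 10:86, 11:62, 12:114.
Giant-step multiplier: 122^(-13) ≡ 122^(148-13) = 122^135 ≡ 38 (mod 149).
Giant steps γ_i = 9·38^i mod 149: γ_0=9, γ_1=44, γ_2=33, γ_3=62 (in table at j=11).
x = i·n + j = 3·13 + 11 = 50.
Check: 122^50 ≡ 9 (mod 149).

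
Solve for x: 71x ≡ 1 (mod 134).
17

gcd(71, 134) = 1, so the inverse exists.
Extended Euclidean algorithm on (134, 71):
134 = 1 × 71 + 63  ⟹  63 = (1)·134 + (-1)·71
71 = 1 × 63 + 8  ⟹  8 = (-1)·134 + (2)·71
63 = 7 × 8 + 7  ⟹  7 = (8)·134 + (-15)·71
8 = 1 × 7 + 1  ⟹  1 = (-9)·134 + (17)·71
So (17)·71 ≡ 1 (mod 134), i.e. 71^(-1) ≡ 17 (mod 134).
Check: 71 × 17 = 1207 ≡ 1 (mod 134)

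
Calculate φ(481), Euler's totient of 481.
432

481 = 13 × 37
φ(n) = n × ∏(1 - 1/p) for each prime p dividing n
φ(481) = 481 × (1 - 1/13) × (1 - 1/37) = 432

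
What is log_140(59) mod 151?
120

Baby-step giant-step with step n = ⌈√151⌉ = 13.
Baby steps 140^j mod 151 (j:value) for j=0..12: 0:1, 1:140, 2:121, 3:28, 4:145, 5:66, 6:29, 7:134, 8:36, 9:57, 10:128, 11:102, 12:86.
Giant-step multiplier: 140^(-13) ≡ 140^(150-13) = 140^137 ≡ 117 (mod 151).
Giant steps γ_i = 59·117^i mod 151: γ_0=59, γ_1=108, γ_2=103, γ_3=122, γ_4=80, γ_5=149, γ_6=68, γ_7=104, γ_8=88, γ_9=28 (in table at j=3).
x = i·n + j = 9·13 + 3 = 120.
Check: 140^120 ≡ 59 (mod 151).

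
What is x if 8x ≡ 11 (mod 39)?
x ≡ 16 (mod 39)

gcd(8, 39) = 1, which divides 11, so solutions exist.
Find 8^(-1) mod 39 by the extended Euclidean algorithm:
39 = 4 × 8 + 7  ⟹  7 = (1)·39 + (-4)·8
8 = 1 × 7 + 1  ⟹  1 = (-1)·39 + (5)·8
So (5)·8 ≡ 1 (mod 39), i.e. 8^(-1) ≡ 5 (mod 39).
x ≡ 5 × 11 = 55 ≡ 16 (mod 39).
Check: 8 × 16 = 128 ≡ 11 (mod 39).
Unique solution: x ≡ 16 (mod 39)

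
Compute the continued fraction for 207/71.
[2; 1, 10, 1, 5]

Euclidean algorithm steps:
207 = 2 × 71 + 65
71 = 1 × 65 + 6
65 = 10 × 6 + 5
6 = 1 × 5 + 1
5 = 5 × 1 + 0
Continued fraction: [2; 1, 10, 1, 5]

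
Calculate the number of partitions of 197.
3068829878530

p(n) counts ways to write n as a sum of positive integers (order ignored).
Euler's pentagonal recurrence: p(k) = p(k-1) + p(k-2) - p(k-5) - p(k-7) + p(k-12) + p(k-15) - ... (offsets j(3j∓1)/2, signs ++--, p(0)=1, p(<0)=0).
DP table for k = 0..196: p(0)=1, p(1)=1, p(2)=2, p(3)=3, p(4)=5, p(5)=7, p(6)=11, p(7)=15, p(8)=22, p(9)=30, p(10)=42, p(11)=56, p(12)=77, p(13)=101, p(14)=135, p(15)=176, p(16)=231, p(17)=297, p(18)=385, p(19)=490, p(20)=627, p(21)=792, p(22)=1002, p(23)=1255, p(24)=1575, p(25)=1958, p(26)=2436, p(27)=3010, p(28)=3718, p(29)=4565, p(30)=5604, p(31)=6842, p(32)=8349, p(33)=10143, p(34)=12310, p(35)=14883, p(36)=17977, p(37)=21637, p(38)=26015, p(39)=31185, p(40)=37338, p(41)=44583, p(42)=53174, p(43)=63261, p(44)=75175, p(45)=89134, p(46)=105558, p(47)=124754, p(48)=147273, p(49)=173525, p(50)=204226, p(51)=239943, p(52)=281589, p(53)=329931, p(54)=386155, p(55)=451276, p(56)=526823, p(57)=614154, p(58)=715220, p(59)=831820, p(60)=966467, p(61)=1121505, p(62)=1300156, p(63)=1505499, p(64)=1741630, p(65)=2012558, p(66)=2323520, p(67)=2679689, p(68)=3087735, p(69)=3554345, p(70)=4087968, p(71)=4697205, p(72)=5392783, p(73)=6185689, p(74)=7089500, p(75)=8118264, p(76)=9289091, p(77)=10619863, p(78)=12132164, p(79)=13848650, p(80)=15796476, p(81)=18004327, p(82)=20506255, p(83)=23338469, p(84)=26543660, p(85)=30167357, p(86)=34262962, p(87)=38887673, p(88)=44108109, p(89)=49995925, p(90)=56634173, p(91)=64112359, p(92)=72533807, p(93)=82010177, p(94)=92669720, p(95)=104651419, p(96)=118114304, p(97)=133230930, p(98)=150198136, p(99)=169229875, p(100)=190569292, p(101)=214481126, p(102)=241265379, p(103)=271248950, p(104)=304801365, p(105)=342325709, p(106)=384276336, p(107)=431149389, p(108)=483502844, p(109)=541946240, p(110)=607163746, p(111)=679903203, p(112)=761002156, p(113)=851376628, p(114)=952050665, p(115)=1064144451, p(116)=1188908248, p(117)=1327710076, p(118)=1482074143, p(119)=1653668665, p(120)=1844349560, p(121)=2056148051, p(122)=2291320912, p(123)=2552338241, p(124)=2841940500, p(125)=3163127352, p(126)=3519222692, p(127)=3913864295, p(128)=4351078600, p(129)=4835271870, p(130)=5371315400, p(131)=5964539504, p(132)=6620830889, p(133)=7346629512, p(134)=8149040695, p(135)=9035836076, p(136)=10015581680, p(137)=11097645016, p(138)=12292341831, p(139)=13610949895, p(140)=15065878135, p(141)=16670689208, p(142)=18440293320, p(143)=20390982757, p(144)=22540654445, p(145)=24908858009, p(146)=27517052599, p(147)=30388671978, p(148)=33549419497, p(149)=37027355200, p(150)=40853235313, p(151)=45060624582, p(152)=49686288421, p(153)=54770336324, p(154)=60356673280, p(155)=66493182097, p(156)=73232243759, p(157)=80630964769, p(158)=88751778802, p(159)=97662728555, p(160)=107438159466, p(161)=118159068427, p(162)=129913904637, p(163)=142798995930, p(164)=156919475295, p(165)=172389800255, p(166)=189334822579, p(167)=207890420102, p(168)=228204732751, p(169)=250438925115, p(170)=274768617130, p(171)=301384802048, p(172)=330495499613, p(173)=362326859895, p(174)=397125074750, p(175)=435157697830, p(176)=476715857290, p(177)=522115831195, p(178)=571701605655, p(179)=625846753120, p(180)=684957390936, p(181)=749474411781, p(182)=819876908323, p(183)=896684817527, p(184)=980462880430, p(185)=1071823774337, p(186)=1171432692373, p(187)=1280011042268, p(188)=1398341745571, p(189)=1527273599625, p(190)=1667727404093, p(191)=1820701100652, p(192)=1987276856363, p(193)=2168627105469, p(194)=2366022741845, p(195)=2580840212973, p(196)=2814570987591.
Final step: p(197) = p(196) + p(195) - p(192) - p(190) + p(185) + p(182) - p(175) - p(171) + p(162) + p(157) - p(146) - p(140) + p(127) + p(120) - p(105) - p(97) + p(80) + p(71) - p(52) - p(42) + p(21) + p(10)
= 2814570987591 + 2580840212973 - 1987276856363 - 1667727404093 + 1071823774337 + 819876908323 - 435157697830 - 301384802048 + 129913904637 + 80630964769 - 27517052599 - 15065878135 + 3913864295 + 1844349560 - 342325709 - 133230930 + 15796476 + 4697205 - 281589 - 53174 + 792 + 42
= 3068829878530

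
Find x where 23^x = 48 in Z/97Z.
70

Baby-step giant-step with step n = ⌈√97⌉ = 10.
Baby steps 23^j mod 97 (j:value) for j=0..9: 0:1, 1:23, 2:44, 3:42, 4:93, 5:5, 6:18, 7:26, 8:16, 9:77.
Giant-step multiplier: 23^(-10) ≡ 23^(96-10) = 23^86 ≡ 66 (mod 97).
Giant steps γ_i = 48·66^i mod 97: γ_0=48, γ_1=64, γ_2=53, γ_3=6, γ_4=8, γ_5=43, γ_6=25, γ_7=1 (in table at j=0).
x = i·n + j = 7·10 + 0 = 70.
Check: 23^70 ≡ 48 (mod 97).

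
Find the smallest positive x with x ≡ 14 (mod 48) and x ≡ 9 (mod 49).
254

Using Chinese Remainder Theorem:
M = 48 × 49 = 2352
M1 = 49, M2 = 48
y1 = 49^(-1) mod 48 = 1
y2 = 48^(-1) mod 49 = 48
x = (14×49×1 + 9×48×48) mod 2352 = 254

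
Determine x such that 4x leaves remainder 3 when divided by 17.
x ≡ 5 (mod 17)

gcd(4, 17) = 1, which divides 3, so solutions exist.
Find 4^(-1) mod 17 by the extended Euclidean algorithm:
17 = 4 × 4 + 1  ⟹  1 = (1)·17 + (-4)·4
So (-4)·4 ≡ 1 (mod 17), i.e. 4^(-1) ≡ -4 ≡ 13 (mod 17).
x ≡ 13 × 3 = 39 ≡ 5 (mod 17).
Check: 4 × 5 = 20 ≡ 3 (mod 17).
Unique solution: x ≡ 5 (mod 17)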